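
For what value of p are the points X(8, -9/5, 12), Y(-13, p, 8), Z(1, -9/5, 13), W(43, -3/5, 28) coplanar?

-11/5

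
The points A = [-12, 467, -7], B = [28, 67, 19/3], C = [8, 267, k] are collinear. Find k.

Direction AB = (40, -400, 40/3). From the x-coordinate of C, the parameter along the line is τ = (8 − (-12))/40 = 1/2.
Then k = (-7) + 1/2·(40/3) = -1/3.

-1/3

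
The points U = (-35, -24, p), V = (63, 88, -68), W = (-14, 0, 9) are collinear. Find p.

Direction VW = (-77, -88, 77). From the x-coordinate of U, the parameter along the line is τ = (-35 − 63)/(-77) = 14/11.
Then p = (-68) + 14/11·(77) = 30.

30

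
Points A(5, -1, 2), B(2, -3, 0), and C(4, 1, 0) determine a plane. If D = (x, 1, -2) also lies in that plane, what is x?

2

A normal to the plane is n = AB × AC = (8, -4, -8).
D lies in the plane iff n · AD = 0.
This gives (8)x + (-16) = 0, so x = 2.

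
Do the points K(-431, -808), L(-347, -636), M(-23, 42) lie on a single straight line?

No

KL = (84, 172), KM = (408, 850).
If collinear, KM would be a scalar multiple of KL. But (84)·(850) ≠ (172)·(408) (difference 1224), so they are not parallel; the points are not collinear.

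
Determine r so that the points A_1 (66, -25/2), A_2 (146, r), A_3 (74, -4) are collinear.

The three points are collinear iff det[A_1A_2; A_1A_3] = 0.
This determinant is linear in r: (-8)r + (580) = 0, so r = 145/2.

145/2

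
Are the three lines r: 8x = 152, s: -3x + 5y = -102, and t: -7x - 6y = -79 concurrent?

Intersecting r and s: solving the 2×2 system gives (x, y) = (19, -9).
Substitute into t: (-7)(19) + (-6)(-9) = -79.
This equals -79, so (19, -9) lies on all three lines and they are concurrent.

Yes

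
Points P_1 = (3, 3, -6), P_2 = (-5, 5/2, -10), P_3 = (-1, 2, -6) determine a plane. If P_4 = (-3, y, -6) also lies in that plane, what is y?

The plane through P_1, P_2, P_3 has equation −4x + 16y + 6z = 0.
Substituting P_4: (16)y + (-24) = 0, so y = 3/2.

3/2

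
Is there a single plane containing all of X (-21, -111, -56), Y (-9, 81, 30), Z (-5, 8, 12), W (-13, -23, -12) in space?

The four points are coplanar iff the 3×3 determinant with rows XY, XZ, XW is zero.
Rows: (12, 192, 86), (16, 119, 68), (8, 88, 44).
Expanding along the first row: (12)(-748) − (192)(160) + (86)(456) = -480.
Nonzero ⇒ not coplanar.

No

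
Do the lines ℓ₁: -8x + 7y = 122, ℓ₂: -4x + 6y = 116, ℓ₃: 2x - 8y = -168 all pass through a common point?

The three lines meet at one point iff the augmented coefficient matrix [aᵢ bᵢ cᵢ] has rank < 3, i.e. its determinant vanishes.
Here the determinant is 0.
It vanishes, so the lines are concurrent at (4, 22).

Yes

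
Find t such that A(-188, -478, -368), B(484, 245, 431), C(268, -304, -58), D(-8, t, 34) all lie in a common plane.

Normal to plane ABC: n = (85104, 156024, -212760); plane equation n·P = -12283344.
Requiring n·D = -12283344: (156024)t + (-7914672) = -12283344.
So t = -28.

-28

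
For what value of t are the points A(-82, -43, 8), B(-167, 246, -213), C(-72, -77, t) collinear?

34

Collinearity requires AB × AC = 0; each component is linear in t.
The x-component gives (289)t + (-9826) = 0, so t = 34.
The remaining components then also vanish.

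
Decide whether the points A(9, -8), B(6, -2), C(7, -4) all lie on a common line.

AB = (-3, 6), AC = (-2, 4).
det[AB; AC] = (-3)(4) − (6)(-2) = 0.
The determinant is zero, so the points are collinear.

Yes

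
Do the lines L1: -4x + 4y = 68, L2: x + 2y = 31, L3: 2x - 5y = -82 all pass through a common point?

Yes

The three lines meet at one point iff the augmented coefficient matrix [aᵢ bᵢ cᵢ] has rank < 3, i.e. its determinant vanishes.
Here the determinant is 0.
It vanishes, so the lines are concurrent at (-1, 16).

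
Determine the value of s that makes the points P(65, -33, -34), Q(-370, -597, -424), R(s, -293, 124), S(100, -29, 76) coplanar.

Normal to plane PQS: n = (-60480, 34200, 18000); plane equation n·X = -5671800.
Requiring n·R = -5671800: (-60480)s + (-7788600) = -5671800.
So s = -35.

-35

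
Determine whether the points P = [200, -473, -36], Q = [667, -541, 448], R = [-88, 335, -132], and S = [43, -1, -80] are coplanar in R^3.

The four points are coplanar iff the 3×3 determinant with rows PQ, PR, PS is zero.
Rows: (467, -68, 484), (-288, 808, -96), (-157, 472, -44).
Expanding along the first row: (467)(9760) − (-68)(-2400) + (484)(-9080) = 0.
Zero determinant ⇒ coplanar.

Yes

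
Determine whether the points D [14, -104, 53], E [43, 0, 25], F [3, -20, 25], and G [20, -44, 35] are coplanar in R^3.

No

The four points are coplanar iff the 3×3 determinant with rows DE, DF, DG is zero.
Rows: (29, 104, -28), (-11, 84, -28), (6, 60, -18).
Expanding along the first row: (29)(168) − (104)(366) + (-28)(-1164) = -600.
Nonzero ⇒ not coplanar.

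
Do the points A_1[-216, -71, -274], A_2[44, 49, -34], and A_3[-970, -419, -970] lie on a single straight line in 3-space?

Yes

A_1A_2 = (260, 120, 240), A_1A_3 = (-754, -348, -696).
Each component of A_1A_3 is -29/10 times the corresponding component of A_1A_2, so A_1A_3 = -29/10·A_1A_2 and the points are collinear.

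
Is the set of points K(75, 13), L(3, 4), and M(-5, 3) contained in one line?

Yes

KL = (-72, -9), KM = (-80, -10).
Twice the signed area of △KLM is (-72)(-10) − (-9)(-80) = 0.
The triangle is degenerate (zero area), so the points are collinear.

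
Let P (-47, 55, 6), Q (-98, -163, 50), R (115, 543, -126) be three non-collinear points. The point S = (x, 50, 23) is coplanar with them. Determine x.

-71

A normal to the plane is n = PQ × PR = (7304, 396, 10428).
S lies in the plane iff n · PS = 0.
This gives (7304)x + (518584) = 0, so x = -71.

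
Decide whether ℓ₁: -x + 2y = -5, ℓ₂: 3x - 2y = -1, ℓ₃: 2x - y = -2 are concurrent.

Lines aᵢx + bᵢy = cᵢ with pairwise distinct directions are concurrent exactly when det[aᵢ bᵢ cᵢ] = 0.
Here the determinant is 0.
It vanishes, so the lines are concurrent at (-3, -4).

Yes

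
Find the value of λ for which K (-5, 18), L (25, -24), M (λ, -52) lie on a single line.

The three points are collinear iff det[KL; KM] = 0.
This determinant is linear in λ: (42)λ + (-1890) = 0, so λ = 45.

45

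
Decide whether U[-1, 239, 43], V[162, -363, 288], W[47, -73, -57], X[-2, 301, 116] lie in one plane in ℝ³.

Yes

With U as base: UV = (163, -602, 245), UW = (48, -312, -100), UX = (-1, 62, 73).
UW × UX = (-16576, -3404, 2664).
UV · (UW × UX) = 0.
The scalar triple product vanishes, so the four points are coplanar.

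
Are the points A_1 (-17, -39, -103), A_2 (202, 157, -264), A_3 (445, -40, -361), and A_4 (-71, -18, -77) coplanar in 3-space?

A normal to the plane through A_1, A_2, A_3 is n = A_1A_2 × A_1A_3 = (-50729, -17880, -90771).
The plane has equation n·P = 10909126. For A_4: n·A_4 = 10912966.
10912966 ≠ 10909126, so A_4 is off the plane.

No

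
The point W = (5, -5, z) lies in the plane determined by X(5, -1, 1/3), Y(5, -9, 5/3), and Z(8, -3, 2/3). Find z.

The plane through X, Y, Z has equation 4y + 24z = 4.
Substituting W: (24)z + (-20) = 4, so z = 1.

1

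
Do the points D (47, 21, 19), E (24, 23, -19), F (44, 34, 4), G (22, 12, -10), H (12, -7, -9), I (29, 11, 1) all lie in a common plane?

The plane through D, E, F has normal n = DE × DF = (464, -231, -293) and equation n·P = 11390.
Checking the remaining points: n·G = 10366, n·H = 9822, n·I = 10622.
Since n·G = 10366 ≠ 11390, G is off the plane and the points are not all coplanar.

No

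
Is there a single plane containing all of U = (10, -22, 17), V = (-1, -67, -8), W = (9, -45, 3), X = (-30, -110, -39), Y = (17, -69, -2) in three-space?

The plane through U, V, W has normal n = UV × UW = (55, -129, 208) and equation n·P = 6924.
Checking the remaining points: n·X = 4428, n·Y = 9420.
Since n·X = 4428 ≠ 6924, X is off the plane and the points are not all coplanar.

No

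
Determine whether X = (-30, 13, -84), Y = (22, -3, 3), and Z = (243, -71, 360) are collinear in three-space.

XY = (52, -16, 87), XZ = (273, -84, 444).
XY × XZ = (204, 663, 0).
The cross product is nonzero, so the points do not lie on one line.

No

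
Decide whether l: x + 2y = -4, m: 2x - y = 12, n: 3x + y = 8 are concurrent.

Yes

Intersecting l and m: solving the 2×2 system gives (x, y) = (4, -4).
Substitute into n: (3)(4) + (1)(-4) = 8.
This equals 8, so (4, -4) lies on all three lines and they are concurrent.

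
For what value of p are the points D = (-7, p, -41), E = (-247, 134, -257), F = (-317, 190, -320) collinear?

Direction EF = (-70, 56, -63). From the x-coordinate of D, the parameter along the line is τ = (-7 − (-247))/(-70) = -24/7.
Then p = 134 + (-24/7)·(56) = -58.

-58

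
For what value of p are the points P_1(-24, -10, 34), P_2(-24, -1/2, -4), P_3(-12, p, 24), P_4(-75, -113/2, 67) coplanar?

3/2

Coplanarity ⇔ det[P_1P_2; P_1P_3; P_1P_4] = 0.
Expanding, this is linear in p: (-1938)p + (2907) = 0.
So p = 3/2.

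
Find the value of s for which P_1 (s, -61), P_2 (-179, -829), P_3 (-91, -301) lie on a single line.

-51

The three points are collinear iff det[P_1P_2; P_1P_3] = 0.
This determinant is linear in s: (-528)s + (-26928) = 0, so s = -51.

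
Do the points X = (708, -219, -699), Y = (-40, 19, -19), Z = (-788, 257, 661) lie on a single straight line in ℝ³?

XY = (-748, 238, 680), XZ = (-1496, 476, 1360).
XY × XZ = (0, 0, 0).
The cross product vanishes, so the three points are collinear.

Yes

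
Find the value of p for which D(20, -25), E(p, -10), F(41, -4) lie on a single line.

The three points are collinear iff det[DE; DF] = 0.
This determinant is linear in p: (21)p + (-735) = 0, so p = 35.

35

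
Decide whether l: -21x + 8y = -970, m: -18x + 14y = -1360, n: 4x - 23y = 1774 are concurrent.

Intersecting l and m: solving the 2×2 system gives (x, y) = (18, -74).
Substitute into n: (4)(18) + (-23)(-74) = 1774.
This equals 1774, so (18, -74) lies on all three lines and they are concurrent.

Yes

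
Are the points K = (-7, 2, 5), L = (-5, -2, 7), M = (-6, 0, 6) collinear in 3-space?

Yes

KL = (2, -4, 2), KM = (1, -2, 1).
KL × KM = (0, 0, 0).
The cross product vanishes, so the three points are collinear.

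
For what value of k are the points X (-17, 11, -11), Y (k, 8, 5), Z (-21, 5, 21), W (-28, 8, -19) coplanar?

-19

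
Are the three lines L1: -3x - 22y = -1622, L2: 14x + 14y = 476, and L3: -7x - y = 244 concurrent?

No

Intersecting L1 and L2: solving the 2×2 system gives (x, y) = (-46, 80).
Substitute into L3: (-7)(-46) + (-1)(80) = 242.
But L3 requires 244 ≠ 242, so the three lines have no common point.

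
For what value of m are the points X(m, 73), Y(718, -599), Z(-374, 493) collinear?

The three points are collinear iff det[XY; XZ] = 0.
This determinant is linear in m: (-1092)m + (50232) = 0, so m = 46.

46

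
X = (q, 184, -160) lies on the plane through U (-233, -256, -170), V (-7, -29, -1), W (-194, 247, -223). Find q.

The plane through U, V, W has equation −97038x + 18569y + 104825z = 35940.
Substituting X: (-97038)q + (-13355304) = 35940, so q = -138.

-138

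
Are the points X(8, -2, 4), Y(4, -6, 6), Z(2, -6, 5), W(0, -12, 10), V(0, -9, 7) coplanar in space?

The plane through X, Y, Z has normal n = XY × XZ = (4, -8, -8) and equation n·P = 16.
Checking the remaining points: n·W = 16, n·V = 16.
All equal 16, so all 5 points lie in one plane.

Yes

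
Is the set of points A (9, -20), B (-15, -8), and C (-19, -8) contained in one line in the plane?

No

AB = (-24, 12), AC = (-28, 12).
Twice the signed area of △ABC is (-24)(12) − (12)(-28) = 48.
The area is nonzero, so the three points are not collinear.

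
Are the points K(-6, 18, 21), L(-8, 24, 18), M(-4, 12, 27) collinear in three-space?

No

KL = (-2, 6, -3), KM = (2, -6, 6).
Comparing components 2 and 3: (6)(6) − (-3)(-6) = 18 ≠ 0, so KL and KM are not parallel and the points are not collinear.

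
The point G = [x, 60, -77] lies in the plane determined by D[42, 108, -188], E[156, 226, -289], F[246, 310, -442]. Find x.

-12

Coplanarity requires DE · (DF × DG) = 0.
DE = (114, 118, -101), DF = (204, 202, -254); the triple product is linear in x with coefficient -9570 and constant term -114840.
Setting it to zero: x = -12.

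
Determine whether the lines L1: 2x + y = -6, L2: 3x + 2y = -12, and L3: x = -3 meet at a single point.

No

Intersecting L1 and L2: solving the 2×2 system gives (x, y) = (0, -6).
Substitute into L3: (1)(0) + (0)(-6) = 0.
But L3 requires -3 ≠ 0, so the three lines have no common point.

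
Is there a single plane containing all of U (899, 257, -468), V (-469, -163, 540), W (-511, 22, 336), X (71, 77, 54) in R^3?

Yes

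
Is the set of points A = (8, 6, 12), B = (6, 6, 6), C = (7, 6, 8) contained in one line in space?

AB = (-2, 0, -6), AC = (-1, 0, -4).
AB × AC = (0, -2, 0).
The cross product is nonzero, so the points do not lie on one line.

No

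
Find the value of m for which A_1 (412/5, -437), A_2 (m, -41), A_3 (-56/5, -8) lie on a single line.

-4

The three points are collinear iff det[A_1A_2; A_1A_3] = 0.
This determinant is linear in m: (429)m + (1716) = 0, so m = -4.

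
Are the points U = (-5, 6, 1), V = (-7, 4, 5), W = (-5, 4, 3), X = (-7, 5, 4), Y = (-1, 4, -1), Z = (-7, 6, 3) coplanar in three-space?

The plane through U, V, W has normal n = UV × UW = (4, 4, 4) and equation n·P = 8.
Checking the remaining points: n·X = 8, n·Y = 8, n·Z = 8.
All equal 8, so all 6 points lie in one plane.

Yes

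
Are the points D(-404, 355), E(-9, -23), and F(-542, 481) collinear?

No

DE = (395, -378), DF = (-138, 126).
If collinear, DF would be a scalar multiple of DE. But (395)·(126) ≠ (-378)·(-138) (difference -2394), so they are not parallel; the points are not collinear.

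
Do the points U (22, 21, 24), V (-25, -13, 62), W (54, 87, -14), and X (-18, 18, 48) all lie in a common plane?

No

A normal to the plane through U, V, W is n = UV × UW = (-1216, -570, -2014).
The plane has equation n·P = -87058. For X: n·X = -85044.
-85044 ≠ -87058, so X is off the plane.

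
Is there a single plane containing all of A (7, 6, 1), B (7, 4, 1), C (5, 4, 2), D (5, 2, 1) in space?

No

A normal to the plane through A, B, C is n = AB × AC = (-2, 0, -4).
The plane has equation n·P = -18. For D: n·D = -14.
-14 ≠ -18, so D is off the plane.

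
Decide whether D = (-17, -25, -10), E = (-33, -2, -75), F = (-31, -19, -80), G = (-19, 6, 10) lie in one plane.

The four points are coplanar iff the 3×3 determinant with rows DE, DF, DG is zero.
Rows: (-16, 23, -65), (-14, 6, -70), (-2, 31, 20).
Expanding along the first row: (-16)(2290) − (23)(-420) + (-65)(-422) = 450.
Nonzero ⇒ not coplanar.

No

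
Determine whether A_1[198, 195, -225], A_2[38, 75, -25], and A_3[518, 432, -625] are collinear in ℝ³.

No

A_1A_2 = (-160, -120, 200), A_1A_3 = (320, 237, -400).
A_1A_2 × A_1A_3 = (600, 0, 480).
The cross product is nonzero, so the points do not lie on one line.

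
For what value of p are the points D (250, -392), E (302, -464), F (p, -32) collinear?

-10

Collinearity: (F − D) must be parallel to (E − D) = (52, -72).
Cross-multiplying the components: (p − 250)·(-72) = (360)·(52).
Solving gives p = -10.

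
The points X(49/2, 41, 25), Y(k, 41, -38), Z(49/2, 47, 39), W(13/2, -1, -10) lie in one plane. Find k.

Normal to plane XZW: n = (378, -252, 108); plane equation n·P = 1629.
Requiring n·Y = 1629: (378)k + (-14436) = 1629.
So k = 85/2.

85/2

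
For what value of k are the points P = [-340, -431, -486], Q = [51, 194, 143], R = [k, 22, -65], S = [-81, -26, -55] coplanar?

-65

Normal to plane PQS: n = (14630, -5610, -3520); plane equation n·X = -845570.
Requiring n·R = -845570: (14630)k + (105380) = -845570.
So k = -65.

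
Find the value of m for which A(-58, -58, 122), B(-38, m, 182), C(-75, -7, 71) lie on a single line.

-118

Collinearity requires AB × AC = 0; each component is linear in m.
The x-component gives (-51)m + (-6018) = 0, so m = -118.
The remaining components then also vanish.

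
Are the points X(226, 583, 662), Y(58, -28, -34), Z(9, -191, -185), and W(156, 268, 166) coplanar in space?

No

With X as base: XY = (-168, -611, -696), XZ = (-217, -774, -847), XW = (-70, -315, -496).
XZ × XW = (117099, -48342, 14175).
XY · (XZ × XW) = -1470.
Since -1470 ≠ 0, the four points are not coplanar.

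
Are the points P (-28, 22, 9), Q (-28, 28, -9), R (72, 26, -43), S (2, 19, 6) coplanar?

Yes

With P as base: PQ = (0, 6, -18), PR = (100, 4, -52), PS = (30, -3, -3).
PR × PS = (-168, -1260, -420).
PQ · (PR × PS) = 0.
The scalar triple product vanishes, so the four points are coplanar.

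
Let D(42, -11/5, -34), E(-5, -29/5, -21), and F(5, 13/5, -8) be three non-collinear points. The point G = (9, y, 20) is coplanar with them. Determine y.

17

The plane through D, E, F has equation −156x + 741y − (1794/5)z = 4017.
Substituting G: (741)y + (-8580) = 4017, so y = 17.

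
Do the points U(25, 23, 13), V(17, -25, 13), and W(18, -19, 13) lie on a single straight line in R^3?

UV = (-8, -48, 0), UW = (-7, -42, 0).
UV × UW = (0, 0, 0).
The cross product vanishes, so the three points are collinear.

Yes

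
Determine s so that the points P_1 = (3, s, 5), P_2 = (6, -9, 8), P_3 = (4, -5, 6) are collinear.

-3

Collinearity requires P_1P_2 × P_1P_3 = 0; each component is linear in s.
The x-component gives (2)s + (6) = 0, so s = -3.
The remaining components then also vanish.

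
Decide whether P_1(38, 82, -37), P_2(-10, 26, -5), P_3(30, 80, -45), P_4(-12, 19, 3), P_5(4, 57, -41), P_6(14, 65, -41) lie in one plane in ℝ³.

The plane through P_1, P_2, P_3 has normal n = P_1P_2 × P_1P_3 = (512, -640, -352) and equation n·P = -20000.
Checking the remaining points: n·P_4 = -19360, n·P_5 = -20000, n·P_6 = -20000.
Since n·P_4 = -19360 ≠ -20000, P_4 is off the plane and the points are not all coplanar.

No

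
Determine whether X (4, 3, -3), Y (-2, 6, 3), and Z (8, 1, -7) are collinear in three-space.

XY = (-6, 3, 6), XZ = (4, -2, -4).
XY × XZ = (0, 0, 0).
The cross product vanishes, so the three points are collinear.

Yes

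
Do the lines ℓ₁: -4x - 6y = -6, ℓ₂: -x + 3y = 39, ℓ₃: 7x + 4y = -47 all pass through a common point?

No

Intersecting ℓ₁ and ℓ₂: solving the 2×2 system gives (x, y) = (-12, 9).
Substitute into ℓ₃: (7)(-12) + (4)(9) = -48.
But ℓ₃ requires -47 ≠ -48, so the three lines have no common point.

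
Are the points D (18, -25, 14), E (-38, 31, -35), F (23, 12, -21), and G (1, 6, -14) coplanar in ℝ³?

With D as base: DE = (-56, 56, -49), DF = (5, 37, -35), DG = (-17, 31, -28).
DF × DG = (49, 735, 784).
DE · (DF × DG) = 0.
The scalar triple product vanishes, so the four points are coplanar.

Yes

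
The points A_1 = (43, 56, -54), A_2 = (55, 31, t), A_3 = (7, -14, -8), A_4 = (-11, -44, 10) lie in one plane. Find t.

Normal to plane A_1A_3A_4: n = (120, -180, -180); plane equation n·P = 4800.
Requiring n·A_2 = 4800: (-180)t + (1020) = 4800.
So t = -21.

-21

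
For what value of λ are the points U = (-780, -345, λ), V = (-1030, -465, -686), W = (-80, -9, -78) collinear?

Direction VW = (950, 456, 608). From the x-coordinate of U, the parameter along the line is τ = (-780 − (-1030))/950 = 5/19.
Then λ = (-686) + 5/19·(608) = -526.

-526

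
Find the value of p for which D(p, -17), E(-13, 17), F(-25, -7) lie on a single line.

Collinearity: (D − E) must be parallel to (F − E) = (-12, -24).
Cross-multiplying the components: (p − (-13))·(-24) = (-34)·(-12).
Solving gives p = -30.

-30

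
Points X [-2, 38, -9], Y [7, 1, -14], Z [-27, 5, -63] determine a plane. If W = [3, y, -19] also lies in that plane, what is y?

Coplanarity requires XY · (XZ × XW) = 0.
XY = (9, -37, -5), XZ = (-25, -33, -54); the triple product is linear in y with coefficient 611 and constant term -1833.
Setting it to zero: y = 3.

3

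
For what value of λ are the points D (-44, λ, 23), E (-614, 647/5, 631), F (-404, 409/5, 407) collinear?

1/5

Direction EF = (210, -238/5, -224). From the x-coordinate of D, the parameter along the line is τ = (-44 − (-614))/210 = 19/7.
Then λ = 647/5 + 19/7·(-238/5) = 1/5.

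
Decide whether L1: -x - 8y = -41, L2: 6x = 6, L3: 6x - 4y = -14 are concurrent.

Yes

Intersecting L1 and L2: solving the 2×2 system gives (x, y) = (1, 5).
Substitute into L3: (6)(1) + (-4)(5) = -14.
This equals -14, so (1, 5) lies on all three lines and they are concurrent.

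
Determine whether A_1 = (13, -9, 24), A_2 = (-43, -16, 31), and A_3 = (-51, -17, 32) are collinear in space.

A_1A_2 = (-56, -7, 7), A_1A_3 = (-64, -8, 8).
Each component of A_1A_3 is 8/7 times the corresponding component of A_1A_2, so A_1A_3 = 8/7·A_1A_2 and the points are collinear.

Yes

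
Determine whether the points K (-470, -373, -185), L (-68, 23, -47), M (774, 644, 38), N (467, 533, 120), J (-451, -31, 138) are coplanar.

Yes

The plane through K, L, M has normal n = KL × KM = (-52038, 82026, -83790) and equation n·P = 9363312.
Checking the remaining points: n·N = 9363312, n·J = 9363312.
All equal 9363312, so all 5 points lie in one plane.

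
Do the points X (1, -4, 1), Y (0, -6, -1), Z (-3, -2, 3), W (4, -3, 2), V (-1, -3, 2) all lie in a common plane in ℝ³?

The plane through X, Y, Z has normal n = XY × XZ = (0, 10, -10) and equation n·P = -50.
Checking the remaining points: n·W = -50, n·V = -50.
All equal -50, so all 5 points lie in one plane.

Yes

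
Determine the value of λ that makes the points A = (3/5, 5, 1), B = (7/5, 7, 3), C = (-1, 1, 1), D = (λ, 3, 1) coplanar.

Normal to plane ABC: n = (8, -16/5, 0); plane equation n·P = -56/5.
Requiring n·D = -56/5: (8)λ + (-48/5) = -56/5.
So λ = -1/5.

-1/5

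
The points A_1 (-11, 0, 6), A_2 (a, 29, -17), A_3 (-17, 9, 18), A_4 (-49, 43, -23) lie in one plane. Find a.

-37

Normal to plane A_1A_3A_4: n = (-777, -630, 84); plane equation n·P = 9051.
Requiring n·A_2 = 9051: (-777)a + (-19698) = 9051.
So a = -37.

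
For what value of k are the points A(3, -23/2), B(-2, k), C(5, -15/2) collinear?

-43/2

The three points are collinear iff det[AB; AC] = 0.
This determinant is linear in k: (-2)k + (-43) = 0, so k = -43/2.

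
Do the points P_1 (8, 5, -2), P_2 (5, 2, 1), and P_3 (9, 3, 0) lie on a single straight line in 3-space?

No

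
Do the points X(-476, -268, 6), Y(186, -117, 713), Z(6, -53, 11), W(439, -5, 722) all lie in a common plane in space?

The four points are coplanar iff the 3×3 determinant with rows XY, XZ, XW is zero.
Rows: (662, 151, 707), (482, 215, 5), (915, 263, 716).
Expanding along the first row: (662)(152625) − (151)(340537) + (707)(-69959) = 155650.
Nonzero ⇒ not coplanar.

No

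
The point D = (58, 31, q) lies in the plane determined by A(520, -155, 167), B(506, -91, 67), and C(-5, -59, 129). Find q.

The plane through A, B, C has equation 7168x + 51968y + 32256z = 1059072.
Substituting D: (32256)q + (2026752) = 1059072, so q = -30.

-30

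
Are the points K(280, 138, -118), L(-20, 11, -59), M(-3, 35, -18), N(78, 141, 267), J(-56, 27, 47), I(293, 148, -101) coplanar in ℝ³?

No

The plane through K, L, M has normal n = KL × KM = (-6623, 13303, -5041) and equation n·P = 576212.
Checking the remaining points: n·N = 13182, n·J = 493142, n·I = 537446.
Since n·N = 13182 ≠ 576212, N is off the plane and the points are not all coplanar.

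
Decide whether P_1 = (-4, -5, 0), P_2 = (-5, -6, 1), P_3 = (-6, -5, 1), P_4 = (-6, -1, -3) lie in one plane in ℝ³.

No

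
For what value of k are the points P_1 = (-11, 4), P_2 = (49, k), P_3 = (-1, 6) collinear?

16

Collinearity: (P_2 − P_1) must be parallel to (P_3 − P_1) = (10, 2).
Cross-multiplying the components: (k − 4)·(10) = (60)·(2).
Solving gives k = 16.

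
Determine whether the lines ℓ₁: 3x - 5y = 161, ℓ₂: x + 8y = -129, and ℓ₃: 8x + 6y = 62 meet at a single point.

The three lines meet at one point iff the augmented coefficient matrix [aᵢ bᵢ cᵢ] has rank < 3, i.e. its determinant vanishes.
Here the determinant is -58.
Nonzero, so no common point exists.

No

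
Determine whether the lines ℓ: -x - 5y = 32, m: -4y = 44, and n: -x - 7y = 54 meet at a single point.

Intersecting ℓ and m: solving the 2×2 system gives (x, y) = (23, -11).
Substitute into n: (-1)(23) + (-7)(-11) = 54.
This equals 54, so (23, -11) lies on all three lines and they are concurrent.

Yes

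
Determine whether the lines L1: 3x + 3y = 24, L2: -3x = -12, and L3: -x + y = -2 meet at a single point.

No

The three lines meet at one point iff the augmented coefficient matrix [aᵢ bᵢ cᵢ] has rank < 3, i.e. its determinant vanishes.
Here the determinant is -18.
Nonzero, so no common point exists.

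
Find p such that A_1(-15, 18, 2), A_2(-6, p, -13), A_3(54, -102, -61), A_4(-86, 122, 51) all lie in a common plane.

The points are coplanar iff A_1A_2 · (A_1A_3 × A_1A_4) = 0.
Expanding, this is linear in p: (1092)p + (6552) = 0.
So p = -6.

-6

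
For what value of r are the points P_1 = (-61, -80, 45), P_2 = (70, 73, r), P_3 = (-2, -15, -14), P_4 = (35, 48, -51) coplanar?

Coplanarity ⇔ det[P_1P_2; P_1P_3; P_1P_4] = 0.
Expanding, this is linear in r: (1312)r + (112832) = 0.
So r = -86.

-86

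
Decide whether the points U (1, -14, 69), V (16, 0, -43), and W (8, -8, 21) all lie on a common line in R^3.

No

UV = (15, 14, -112), UW = (7, 6, -48).
Comparing components 3 and 1: (-112)(7) − (15)(-48) = -64 ≠ 0, so UV and UW are not parallel and the points are not collinear.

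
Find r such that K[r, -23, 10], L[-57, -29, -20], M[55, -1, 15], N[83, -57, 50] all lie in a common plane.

Coplanarity ⇔ det[KL; KM; KN] = 0.
Expanding, this is linear in r: (-2940)r + (61740) = 0.
So r = 21.

21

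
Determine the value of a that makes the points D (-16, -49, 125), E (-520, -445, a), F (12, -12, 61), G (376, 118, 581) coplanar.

Normal to plane DFG: n = (27560, -37856, -9828); plane equation n·P = 185484.
Requiring n·E = 185484: (-9828)a + (2514720) = 185484.
So a = 237.

237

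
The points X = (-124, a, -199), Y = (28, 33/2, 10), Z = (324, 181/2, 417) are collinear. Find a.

Direction YZ = (296, 74, 407). From the x-coordinate of X, the parameter along the line is τ = (-124 − 28)/296 = -19/37.
Then a = 33/2 + (-19/37)·(74) = -43/2.

-43/2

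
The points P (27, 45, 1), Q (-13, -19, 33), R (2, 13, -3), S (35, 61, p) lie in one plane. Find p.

-15

The points are coplanar iff PQ · (PR × PS) = 0.
Expanding, this is linear in p: (-320)p + (-4800) = 0.
So p = -15.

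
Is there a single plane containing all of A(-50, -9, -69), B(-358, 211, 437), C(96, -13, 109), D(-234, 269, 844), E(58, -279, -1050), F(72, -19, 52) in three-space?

Yes

The plane through A, B, C has normal n = AB × AC = (41184, 128700, -30888) and equation n·P = -1086228.
Checking the remaining points: n·D = -1086228, n·E = -1086228, n·F = -1086228.
All equal -1086228, so all 6 points lie in one plane.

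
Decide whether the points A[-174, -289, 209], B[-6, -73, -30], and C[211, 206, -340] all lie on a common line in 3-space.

AB = (168, 216, -239), AC = (385, 495, -549).
AB × AC = (-279, 217, 0).
The cross product is nonzero, so the points do not lie on one line.

No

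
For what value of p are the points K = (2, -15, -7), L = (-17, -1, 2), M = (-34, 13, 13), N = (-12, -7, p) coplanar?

-5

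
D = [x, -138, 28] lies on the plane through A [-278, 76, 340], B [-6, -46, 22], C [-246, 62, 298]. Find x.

Coplanarity requires AB · (AC × AD) = 0.
AB = (272, -122, -318), AC = (32, -14, -42); the triple product is linear in x with coefficient 672 and constant term -110208.
Setting it to zero: x = 164.

164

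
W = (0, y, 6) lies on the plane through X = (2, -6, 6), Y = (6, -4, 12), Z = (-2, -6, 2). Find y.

A normal to the plane is n = XY × XZ = (-8, -8, 8).
W lies in the plane iff n · XW = 0.
This gives (-8)y + (-32) = 0, so y = -4.

-4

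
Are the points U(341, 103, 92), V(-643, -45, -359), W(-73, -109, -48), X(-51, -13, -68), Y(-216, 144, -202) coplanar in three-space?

The plane through U, V, W has normal n = UV × UW = (-74892, 48954, 147336) and equation n·P = -6940998.
Checking the remaining points: n·X = -6835758, n·Y = -6535824.
Since n·X = -6835758 ≠ -6940998, X is off the plane and the points are not all coplanar.

No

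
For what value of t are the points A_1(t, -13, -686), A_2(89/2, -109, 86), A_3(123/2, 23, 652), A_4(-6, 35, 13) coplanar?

-123/2

The points are coplanar iff A_1A_2 · (A_1A_3 × A_1A_4) = 0.
Expanding, this is linear in t: (91140)t + (5605110) = 0.
So t = -123/2.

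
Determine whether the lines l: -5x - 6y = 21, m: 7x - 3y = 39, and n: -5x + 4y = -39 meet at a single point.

The three lines meet at one point iff the augmented coefficient matrix [aᵢ bᵢ cᵢ] has rank < 3, i.e. its determinant vanishes.
Here the determinant is 0.
It vanishes, so the lines are concurrent at (3, -6).

Yes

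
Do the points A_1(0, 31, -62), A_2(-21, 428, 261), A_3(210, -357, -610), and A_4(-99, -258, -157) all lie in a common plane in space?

Yes

A normal to the plane through A_1, A_2, A_3 is n = A_1A_2 × A_1A_3 = (-92232, 56322, -75222).
The plane has equation n·P = 6409746. For A_4: n·A_4 = 6409746.
Equal, so A_4 lies in the plane and all four are coplanar.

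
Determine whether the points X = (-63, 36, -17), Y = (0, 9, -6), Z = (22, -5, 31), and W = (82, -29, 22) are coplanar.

No

A normal to the plane through X, Y, Z is n = XY × XZ = (-845, -2089, -288).
The plane has equation n·P = -17073. For W: n·W = -15045.
-15045 ≠ -17073, so W is off the plane.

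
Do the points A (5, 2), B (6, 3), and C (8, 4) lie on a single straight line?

AB = (1, 1), AC = (3, 2).
Twice the signed area of △ABC is (1)(2) − (1)(3) = -1.
The area is nonzero, so the three points are not collinear.

No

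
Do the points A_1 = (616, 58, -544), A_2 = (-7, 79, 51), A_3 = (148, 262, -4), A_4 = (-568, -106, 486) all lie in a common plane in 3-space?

Yes

With A_1 as base: A_1A_2 = (-623, 21, 595), A_1A_3 = (-468, 204, 540), A_1A_4 = (-1184, -164, 1030).
A_1A_3 × A_1A_4 = (298680, -157320, 318288).
A_1A_2 · (A_1A_3 × A_1A_4) = 0.
The scalar triple product vanishes, so the four points are coplanar.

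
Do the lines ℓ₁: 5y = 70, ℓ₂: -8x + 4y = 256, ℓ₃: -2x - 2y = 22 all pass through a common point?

Yes

Intersecting ℓ₁ and ℓ₂: solving the 2×2 system gives (x, y) = (-25, 14).
Substitute into ℓ₃: (-2)(-25) + (-2)(14) = 22.
This equals 22, so (-25, 14) lies on all three lines and they are concurrent.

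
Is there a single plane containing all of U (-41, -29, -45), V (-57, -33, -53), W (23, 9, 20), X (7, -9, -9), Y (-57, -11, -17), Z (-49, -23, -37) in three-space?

No

The plane through U, V, W has normal n = UV × UW = (44, 528, -352) and equation n·P = -1276.
Checking the remaining points: n·X = -1276, n·Y = -2332, n·Z = -1276.
Since n·Y = -2332 ≠ -1276, Y is off the plane and the points are not all coplanar.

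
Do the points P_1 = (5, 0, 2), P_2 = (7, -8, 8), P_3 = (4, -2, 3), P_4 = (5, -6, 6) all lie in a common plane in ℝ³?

Yes

The four points are coplanar iff the 3×3 determinant with rows P_1P_2, P_1P_3, P_1P_4 is zero.
Rows: (2, -8, 6), (-1, -2, 1), (0, -6, 4).
Expanding along the first row: (2)(-2) − (-8)(-4) + (6)(6) = 0.
Zero determinant ⇒ coplanar.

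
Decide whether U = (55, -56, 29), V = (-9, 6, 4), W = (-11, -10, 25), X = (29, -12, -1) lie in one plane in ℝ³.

A normal to the plane through U, V, W is n = UV × UW = (902, 1394, 1148).
The plane has equation n·P = 4838. For X: n·X = 8282.
8282 ≠ 4838, so X is off the plane.

No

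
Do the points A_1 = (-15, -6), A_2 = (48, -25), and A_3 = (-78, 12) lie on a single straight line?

A_1A_2 = (63, -19), A_1A_3 = (-63, 18).
If collinear, A_1A_3 would be a scalar multiple of A_1A_2. But (63)·(18) ≠ (-19)·(-63) (difference -63), so they are not parallel; the points are not collinear.

No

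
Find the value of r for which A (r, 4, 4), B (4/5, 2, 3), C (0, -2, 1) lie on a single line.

6/5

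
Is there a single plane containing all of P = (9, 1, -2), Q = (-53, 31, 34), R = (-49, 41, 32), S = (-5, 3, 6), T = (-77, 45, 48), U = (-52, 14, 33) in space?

The plane through P, Q, R has normal n = PQ × PR = (-420, 20, -740) and equation n·X = -2280.
Checking the remaining points: n·S = -2280, n·T = -2280, n·U = -2300.
Since n·U = -2300 ≠ -2280, U is off the plane and the points are not all coplanar.

No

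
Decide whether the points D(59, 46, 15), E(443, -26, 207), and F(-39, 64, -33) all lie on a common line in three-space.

DE = (384, -72, 192), DF = (-98, 18, -48).
Comparing components 3 and 1: (192)(-98) − (384)(-48) = -384 ≠ 0, so DE and DF are not parallel and the points are not collinear.

No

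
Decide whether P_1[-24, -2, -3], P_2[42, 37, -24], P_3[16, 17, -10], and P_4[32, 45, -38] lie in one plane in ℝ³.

With P_1 as base: P_1P_2 = (66, 39, -21), P_1P_3 = (40, 19, -7), P_1P_4 = (56, 47, -35).
P_1P_3 × P_1P_4 = (-336, 1008, 816).
P_1P_2 · (P_1P_3 × P_1P_4) = 0.
The scalar triple product vanishes, so the four points are coplanar.

Yes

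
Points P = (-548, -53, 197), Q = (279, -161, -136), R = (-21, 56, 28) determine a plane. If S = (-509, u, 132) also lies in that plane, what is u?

Coplanarity requires PQ · (PR × PS) = 0.
PQ = (827, -108, -333), PR = (527, 109, -169); the triple product is linear in u with coefficient -35728 and constant term -9325008.
Setting it to zero: u = -261.

-261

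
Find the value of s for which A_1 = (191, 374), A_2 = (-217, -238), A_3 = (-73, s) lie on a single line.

-22

Collinearity: (A_3 − A_1) must be parallel to (A_2 − A_1) = (-408, -612).
Cross-multiplying the components: (s − 374)·(-408) = (-264)·(-612).
Solving gives s = -22.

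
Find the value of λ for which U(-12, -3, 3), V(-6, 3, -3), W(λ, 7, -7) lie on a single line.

Direction UV = (6, 6, -6). From the y-coordinate of W, the parameter along the line is τ = (7 − (-3))/6 = 5/3.
Then λ = (-12) + 5/3·(6) = -2.

-2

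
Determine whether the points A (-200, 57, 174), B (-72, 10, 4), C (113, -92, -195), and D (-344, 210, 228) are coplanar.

Yes

A normal to the plane through A, B, C is n = AB × AC = (-7987, -5978, -4361).
The plane has equation n·P = 497840. For D: n·D = 497840.
Equal, so D lies in the plane and all four are coplanar.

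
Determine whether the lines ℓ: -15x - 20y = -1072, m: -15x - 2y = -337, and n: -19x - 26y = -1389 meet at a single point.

No

Intersecting ℓ and m: solving the 2×2 system gives (x, y) = (766/45, 245/6).
Substitute into n: (-19)(766/45) + (-26)(245/6) = -62329/45.
But n requires -1389 ≠ -62329/45, so the three lines have no common point.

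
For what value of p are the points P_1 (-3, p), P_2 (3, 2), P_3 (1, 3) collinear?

5

The three points are collinear iff det[P_1P_2; P_1P_3] = 0.
This determinant is linear in p: (-2)p + (10) = 0, so p = 5.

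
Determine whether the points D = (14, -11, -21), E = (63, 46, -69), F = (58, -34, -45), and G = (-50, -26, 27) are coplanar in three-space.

No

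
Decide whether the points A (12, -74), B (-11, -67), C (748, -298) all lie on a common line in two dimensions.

Yes

AB = (-23, 7), AC = (736, -224).
det[AB; AC] = (-23)(-224) − (7)(736) = 0.
The determinant is zero, so the points are collinear.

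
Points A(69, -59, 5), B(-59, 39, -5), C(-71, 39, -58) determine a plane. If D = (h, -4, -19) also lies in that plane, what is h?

-7

The plane through A, B, C has equation −5194x − 6664y + 1176z = 40670.
Substituting D: (-5194)h + (4312) = 40670, so h = -7.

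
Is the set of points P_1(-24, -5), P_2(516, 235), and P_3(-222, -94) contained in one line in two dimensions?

P_1P_2 = (540, 240), P_1P_3 = (-198, -89).
det[P_1P_2; P_1P_3] = (540)(-89) − (240)(-198) = -540.
The determinant is nonzero, so they are not collinear.

No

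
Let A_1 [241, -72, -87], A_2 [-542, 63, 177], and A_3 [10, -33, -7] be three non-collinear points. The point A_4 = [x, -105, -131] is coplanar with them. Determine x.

406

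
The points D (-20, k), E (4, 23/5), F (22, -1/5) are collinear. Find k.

Collinearity: (D − E) must be parallel to (F − E) = (18, -24/5).
Cross-multiplying the components: (k − 23/5)·(18) = (-24)·(-24/5).
Solving gives k = 11.

11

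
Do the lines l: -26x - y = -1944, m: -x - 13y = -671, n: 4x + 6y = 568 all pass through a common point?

Yes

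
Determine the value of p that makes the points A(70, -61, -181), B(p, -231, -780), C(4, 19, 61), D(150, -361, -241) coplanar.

Normal to plane ACD: n = (67800, 15400, 13400); plane equation n·P = 1381200.
Requiring n·B = 1381200: (67800)p + (-14009400) = 1381200.
So p = 227.

227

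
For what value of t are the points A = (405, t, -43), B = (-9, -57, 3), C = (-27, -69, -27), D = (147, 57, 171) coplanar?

299

The points are coplanar iff AB · (AC × AD) = 0.
Expanding, this is linear in t: (1656)t + (-495144) = 0.
So t = 299.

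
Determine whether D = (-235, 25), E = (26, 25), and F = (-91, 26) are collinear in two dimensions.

No

DE = (261, 0), DF = (144, 1).
If collinear, DF would be a scalar multiple of DE. But (261)·(1) ≠ (0)·(144) (difference 261), so they are not parallel; the points are not collinear.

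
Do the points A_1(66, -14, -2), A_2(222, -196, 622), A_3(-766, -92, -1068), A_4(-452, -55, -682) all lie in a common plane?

Yes

The four points are coplanar iff the 3×3 determinant with rows A_1A_2, A_1A_3, A_1A_4 is zero.
Rows: (156, -182, 624), (-832, -78, -1066), (-518, -41, -680).
Expanding along the first row: (156)(9334) − (-182)(13572) + (624)(-6292) = 0.
Zero determinant ⇒ coplanar.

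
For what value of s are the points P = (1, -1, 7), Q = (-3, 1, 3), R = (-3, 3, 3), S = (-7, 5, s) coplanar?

The points are coplanar iff PQ · (PR × PS) = 0.
Expanding, this is linear in s: (-8)s + (-8) = 0.
So s = -1.

-1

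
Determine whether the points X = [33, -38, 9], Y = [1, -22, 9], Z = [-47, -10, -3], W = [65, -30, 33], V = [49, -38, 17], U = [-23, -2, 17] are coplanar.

Yes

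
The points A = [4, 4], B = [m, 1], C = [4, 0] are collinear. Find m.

4

The three points are collinear iff det[AB; AC] = 0.
This determinant is linear in m: (-4)m + (16) = 0, so m = 4.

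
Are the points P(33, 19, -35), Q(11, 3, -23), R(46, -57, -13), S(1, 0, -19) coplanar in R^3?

With P as base: PQ = (-22, -16, 12), PR = (13, -76, 22), PS = (-32, -19, 16).
PR × PS = (-798, -912, -2679).
PQ · (PR × PS) = 0.
The scalar triple product vanishes, so the four points are coplanar.

Yes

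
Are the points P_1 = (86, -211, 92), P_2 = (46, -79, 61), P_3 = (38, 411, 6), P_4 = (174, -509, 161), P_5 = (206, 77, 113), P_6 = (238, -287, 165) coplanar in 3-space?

Yes

The plane through P_1, P_2, P_3 has normal n = P_1P_2 × P_1P_3 = (7930, -1952, -18544) and equation n·P = -612196.
Checking the remaining points: n·P_4 = -612196, n·P_5 = -612196, n·P_6 = -612196.
All equal -612196, so all 6 points lie in one plane.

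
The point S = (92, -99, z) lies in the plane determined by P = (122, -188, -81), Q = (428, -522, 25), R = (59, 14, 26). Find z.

-37

The plane through P, Q, R has equation −57150x − 39420y + 40770z = -2863710.
Substituting S: (40770)z + (-1355220) = -2863710, so z = -37.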